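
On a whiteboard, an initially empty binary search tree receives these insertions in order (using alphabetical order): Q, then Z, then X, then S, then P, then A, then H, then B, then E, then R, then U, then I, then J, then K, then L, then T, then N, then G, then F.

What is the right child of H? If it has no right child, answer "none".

I

Q: root
Z: right child of Q (depth 1)
X: left child of Z (depth 2)
S: left child of X (depth 3)
P: left child of Q (depth 1)
A: left child of P (depth 2)
H: right child of A (depth 3)
B: left child of H (depth 4)
E: right child of B (depth 5)
R: left child of S (depth 4)
U: right child of S (depth 4)
I: right child of H (depth 4)
J: right child of I (depth 5)
K: right child of J (depth 6)
L: right child of K (depth 7)
T: left child of U (depth 5)
N: right child of L (depth 8)
G: right child of E (depth 6)
F: left child of G (depth 7)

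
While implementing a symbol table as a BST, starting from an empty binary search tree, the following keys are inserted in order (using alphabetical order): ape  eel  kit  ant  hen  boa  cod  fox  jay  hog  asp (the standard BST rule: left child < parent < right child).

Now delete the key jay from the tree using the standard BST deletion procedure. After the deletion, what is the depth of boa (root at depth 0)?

2

Insert ape: tree is empty, so ape becomes the root.
Insert eel: eel > ape → go right. Place as right child of ape.
Insert kit: kit > ape → go right; kit > eel → go right. Place as right child of eel.
Insert ant: ant < ape → go left. Place as left child of ape.
Insert hen: hen > ape → go right; hen > eel → go right; hen < kit → go left. Place as left child of kit.
Insert boa: boa > ape → go right; boa < eel → go left. Place as left child of eel.
Insert cod: cod > ape → go right; cod < eel → go left; cod > boa → go right. Place as right child of boa.
Insert fox: fox > ape → go right; fox > eel → go right; fox < kit → go left; fox < hen → go left. Place as left child of hen.
Insert jay: jay > ape → go right; jay > eel → go right; jay < kit → go left; jay > hen → go right. Place as right child of hen.
Insert hog: hog > ape → go right; hog > eel → go right; hog < kit → go left; hog > hen → go right; hog < jay → go left. Place as left child of jay.
Insert asp: asp > ape → go right; asp < eel → go left; asp < boa → go left. Place as left child of boa.

Delete jay (at most one child — splice it out).
After deletion, path to boa: ape → eel → boa.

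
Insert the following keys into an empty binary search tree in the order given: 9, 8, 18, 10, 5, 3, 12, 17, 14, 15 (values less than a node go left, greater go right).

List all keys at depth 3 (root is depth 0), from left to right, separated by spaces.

Insert 9: tree is empty, so 9 becomes the root.
Insert 8: 8 < 9 → go left. Place as left child of 9.
Insert 18: 18 > 9 → go right. Place as right child of 9.
Insert 10: 10 > 9 → go right; 10 < 18 → go left. Place as left child of 18.
Insert 5: 5 < 9 → go left; 5 < 8 → go left. Place as left child of 8.
Insert 3: 3 < 9 → go left; 3 < 8 → go left; 3 < 5 → go left. Place as left child of 5.
Insert 12: 12 > 9 → go right; 12 < 18 → go left; 12 > 10 → go right. Place as right child of 10.
Insert 17: 17 > 9 → go right; 17 < 18 → go left; 17 > 10 → go right; 17 > 12 → go right. Place as right child of 12.
Insert 14: 14 > 9 → go right; 14 < 18 → go left; 14 > 10 → go right; 14 > 12 → go right; 14 < 17 → go left. Place as left child of 17.
Insert 15: 15 > 9 → go right; 15 < 18 → go left; 15 > 10 → go right; 15 > 12 → go right; 15 < 17 → go left; 15 > 14 → go right. Place as right child of 14.

3 12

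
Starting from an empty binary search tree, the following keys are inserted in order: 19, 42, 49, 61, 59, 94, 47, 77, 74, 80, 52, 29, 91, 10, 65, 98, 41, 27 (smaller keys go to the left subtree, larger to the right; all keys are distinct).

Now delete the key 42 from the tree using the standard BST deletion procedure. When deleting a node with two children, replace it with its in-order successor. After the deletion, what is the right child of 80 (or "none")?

Insert 19: tree is empty, so 19 becomes the root.
Insert 42: 42 > 19 → go right. Place as right child of 19.
Insert 49: 49 > 19 → go right; 49 > 42 → go right. Place as right child of 42.
Insert 61: 61 > 19 → go right; 61 > 42 → go right; 61 > 49 → go right. Place as right child of 49.
Insert 59: 59 > 19 → go right; 59 > 42 → go right; 59 > 49 → go right; 59 < 61 → go left. Place as left child of 61.
Insert 94: 94 > 19 → go right; 94 > 42 → go right; 94 > 49 → go right; 94 > 61 → go right. Place as right child of 61.
Insert 47: 47 > 19 → go right; 47 > 42 → go right; 47 < 49 → go left. Place as left child of 49.
Insert 77: 77 > 19 → go right; 77 > 42 → go right; 77 > 49 → go right; 77 > 61 → go right; 77 < 94 → go left. Place as left child of 94.
Insert 74: 74 > 19 → go right; 74 > 42 → go right; 74 > 49 → go right; 74 > 61 → go right; 74 < 94 → go left; 74 < 77 → go left. Place as left child of 77.
Insert 80: 80 > 19 → go right; 80 > 42 → go right; 80 > 49 → go right; 80 > 61 → go right; 80 < 94 → go left; 80 > 77 → go right. Place as right child of 77.
Insert 52: 52 > 19 → go right; 52 > 42 → go right; 52 > 49 → go right; 52 < 61 → go left; 52 < 59 → go left. Place as left child of 59.
Insert 29: 29 > 19 → go right; 29 < 42 → go left. Place as left child of 42.
Insert 91: 91 > 19 → go right; 91 > 42 → go right; 91 > 49 → go right; 91 > 61 → go right; 91 < 94 → go left; 91 > 77 → go right; 91 > 80 → go right. Place as right child of 80.
Insert 10: 10 < 19 → go left. Place as left child of 19.
Insert 65: 65 > 19 → go right; 65 > 42 → go right; 65 > 49 → go right; 65 > 61 → go right; 65 < 94 → go left; 65 < 77 → go left; 65 < 74 → go left. Place as left child of 74.
Insert 98: 98 > 19 → go right; 98 > 42 → go right; 98 > 49 → go right; 98 > 61 → go right; 98 > 94 → go right. Place as right child of 94.
Insert 41: 41 > 19 → go right; 41 < 42 → go left; 41 > 29 → go right. Place as right child of 29.
Insert 27: 27 > 19 → go right; 27 < 42 → go left; 27 < 29 → go left. Place as left child of 29.

Delete 42 (two children — replace with in-order successor).
After deletion, 80's right child: 91.

91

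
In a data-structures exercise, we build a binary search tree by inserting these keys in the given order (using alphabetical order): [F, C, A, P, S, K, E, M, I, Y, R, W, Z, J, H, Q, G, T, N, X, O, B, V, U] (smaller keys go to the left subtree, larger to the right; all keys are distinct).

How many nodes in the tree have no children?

9

Insert F: tree is empty, so F becomes the root.
Insert C: C < F → go left. Place as left child of F.
Insert A: A < F → go left; A < C → go left. Place as left child of C.
Insert P: P > F → go right. Place as right child of F.
Insert S: S > F → go right; S > P → go right. Place as right child of P.
Insert K: K > F → go right; K < P → go left. Place as left child of P.
Insert E: E < F → go left; E > C → go right. Place as right child of C.
Insert M: M > F → go right; M < P → go left; M > K → go right. Place as right child of K.
Insert I: I > F → go right; I < P → go left; I < K → go left. Place as left child of K.
Insert Y: Y > F → go right; Y > P → go right; Y > S → go right. Place as right child of S.
Insert R: R > F → go right; R > P → go right; R < S → go left. Place as left child of S.
Insert W: W > F → go right; W > P → go right; W > S → go right; W < Y → go left. Place as left child of Y.
Insert Z: Z > F → go right; Z > P → go right; Z > S → go right; Z > Y → go right. Place as right child of Y.
Insert J: J > F → go right; J < P → go left; J < K → go left; J > I → go right. Place as right child of I.
Insert H: H > F → go right; H < P → go left; H < K → go left; H < I → go left. Place as left child of I.
Insert Q: Q > F → go right; Q > P → go right; Q < S → go left; Q < R → go left. Place as left child of R.
Insert G: G > F → go right; G < P → go left; G < K → go left; G < I → go left; G < H → go left. Place as left child of H.
Insert T: T > F → go right; T > P → go right; T > S → go right; T < Y → go left; T < W → go left. Place as left child of W.
Insert N: N > F → go right; N < P → go left; N > K → go right; N > M → go right. Place as right child of M.
Insert X: X > F → go right; X > P → go right; X > S → go right; X < Y → go left; X > W → go right. Place as right child of W.
Insert O: O > F → go right; O < P → go left; O > K → go right; O > M → go right; O > N → go right. Place as right child of N.
Insert B: B < F → go left; B < C → go left; B > A → go right. Place as right child of A.
Insert V: V > F → go right; V > P → go right; V > S → go right; V < Y → go left; V < W → go left; V > T → go right. Place as right child of T.
Insert U: U > F → go right; U > P → go right; U > S → go right; U < Y → go left; U < W → go left; U > T → go right; U < V → go left. Place as left child of V.

Leaves: B, E, G, J, O, Q, U, X, Z — 9 in total.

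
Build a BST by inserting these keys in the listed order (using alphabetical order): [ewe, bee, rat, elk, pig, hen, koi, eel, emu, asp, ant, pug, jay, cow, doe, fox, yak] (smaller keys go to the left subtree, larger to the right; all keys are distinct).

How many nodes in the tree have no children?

Resulting structure (node: left, right):
  ewe: L=bee, R=rat
  bee: L=asp, R=elk
  rat: L=pig, R=yak
  elk: L=eel, R=emu
  pig: L=hen, R=pug
  hen: L=fox, R=koi
  koi: L=jay, R=–
  eel: L=cow, R=–
  emu: L=–, R=–
  asp: L=ant, R=–
  ant: L=–, R=–
  pug: L=–, R=–
  jay: L=–, R=–
  cow: L=–, R=doe
  doe: L=–, R=–
  fox: L=–, R=–
  yak: L=–, R=–

Leaves: ant, doe, emu, fox, jay, pug, yak — 7 in total.

7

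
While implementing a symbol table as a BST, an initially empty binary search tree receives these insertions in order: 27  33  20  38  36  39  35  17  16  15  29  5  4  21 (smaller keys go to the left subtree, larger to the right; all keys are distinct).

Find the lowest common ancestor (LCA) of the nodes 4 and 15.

15

Insert 27: tree is empty, so 27 becomes the root.
Insert 33: 33 > 27 → go right. Place as right child of 27.
Insert 20: 20 < 27 → go left. Place as left child of 27.
Insert 38: 38 > 27 → go right; 38 > 33 → go right. Place as right child of 33.
Insert 36: 36 > 27 → go right; 36 > 33 → go right; 36 < 38 → go left. Place as left child of 38.
Insert 39: 39 > 27 → go right; 39 > 33 → go right; 39 > 38 → go right. Place as right child of 38.
Insert 35: 35 > 27 → go right; 35 > 33 → go right; 35 < 38 → go left; 35 < 36 → go left. Place as left child of 36.
Insert 17: 17 < 27 → go left; 17 < 20 → go left. Place as left child of 20.
Insert 16: 16 < 27 → go left; 16 < 20 → go left; 16 < 17 → go left. Place as left child of 17.
Insert 15: 15 < 27 → go left; 15 < 20 → go left; 15 < 17 → go left; 15 < 16 → go left. Place as left child of 16.
Insert 29: 29 > 27 → go right; 29 < 33 → go left. Place as left child of 33.
Insert 5: 5 < 27 → go left; 5 < 20 → go left; 5 < 17 → go left; 5 < 16 → go left; 5 < 15 → go left. Place as left child of 15.
Insert 4: 4 < 27 → go left; 4 < 20 → go left; 4 < 17 → go left; 4 < 16 → go left; 4 < 15 → go left; 4 < 5 → go left. Place as left child of 5.
Insert 21: 21 < 27 → go left; 21 > 20 → go right. Place as right child of 20.

Path to 4: 27 → 20 → 17 → 16 → 15 → 5 → 4
Path to 15: 27 → 20 → 17 → 16 → 15
15 lies on both paths and is an ancestor of the other node.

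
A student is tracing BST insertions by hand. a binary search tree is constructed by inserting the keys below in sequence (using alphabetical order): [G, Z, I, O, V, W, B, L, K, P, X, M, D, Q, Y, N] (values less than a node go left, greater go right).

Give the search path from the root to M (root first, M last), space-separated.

G Z I O L M

Insert G: tree is empty, so G becomes the root.
Insert Z: Z > G → go right. Place as right child of G.
Insert I: I > G → go right; I < Z → go left. Place as left child of Z.
Insert O: O > G → go right; O < Z → go left; O > I → go right. Place as right child of I.
Insert V: V > G → go right; V < Z → go left; V > I → go right; V > O → go right. Place as right child of O.
Insert W: W > G → go right; W < Z → go left; W > I → go right; W > O → go right; W > V → go right. Place as right child of V.
Insert B: B < G → go left. Place as left child of G.
Insert L: L > G → go right; L < Z → go left; L > I → go right; L < O → go left. Place as left child of O.
Insert K: K > G → go right; K < Z → go left; K > I → go right; K < O → go left; K < L → go left. Place as left child of L.
Insert P: P > G → go right; P < Z → go left; P > I → go right; P > O → go right; P < V → go left. Place as left child of V.
Insert X: X > G → go right; X < Z → go left; X > I → go right; X > O → go right; X > V → go right; X > W → go right. Place as right child of W.
Insert M: M > G → go right; M < Z → go left; M > I → go right; M < O → go left; M > L → go right. Place as right child of L.
Insert D: D < G → go left; D > B → go right. Place as right child of B.
Insert Q: Q > G → go right; Q < Z → go left; Q > I → go right; Q > O → go right; Q < V → go left; Q > P → go right. Place as right child of P.
Insert Y: Y > G → go right; Y < Z → go left; Y > I → go right; Y > O → go right; Y > V → go right; Y > W → go right; Y > X → go right. Place as right child of X.
Insert N: N > G → go right; N < Z → go left; N > I → go right; N < O → go left; N > L → go right; N > M → go right. Place as right child of M.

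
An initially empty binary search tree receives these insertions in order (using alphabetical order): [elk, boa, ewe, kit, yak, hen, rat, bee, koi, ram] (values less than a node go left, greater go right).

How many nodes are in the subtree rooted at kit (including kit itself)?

Insert elk: tree is empty, so elk becomes the root.
Insert boa: boa < elk → go left. Place as left child of elk.
Insert ewe: ewe > elk → go right. Place as right child of elk.
Insert kit: kit > elk → go right; kit > ewe → go right. Place as right child of ewe.
Insert yak: yak > elk → go right; yak > ewe → go right; yak > kit → go right. Place as right child of kit.
Insert hen: hen > elk → go right; hen > ewe → go right; hen < kit → go left. Place as left child of kit.
Insert rat: rat > elk → go right; rat > ewe → go right; rat > kit → go right; rat < yak → go left. Place as left child of yak.
Insert bee: bee < elk → go left; bee < boa → go left. Place as left child of boa.
Insert koi: koi > elk → go right; koi > ewe → go right; koi > kit → go right; koi < yak → go left; koi < rat → go left. Place as left child of rat.
Insert ram: ram > elk → go right; ram > ewe → go right; ram > kit → go right; ram < yak → go left; ram < rat → go left; ram > koi → go right. Place as right child of koi.

Subtree rooted at kit contains: kit, hen, yak, rat, koi, ram — 6 nodes.

6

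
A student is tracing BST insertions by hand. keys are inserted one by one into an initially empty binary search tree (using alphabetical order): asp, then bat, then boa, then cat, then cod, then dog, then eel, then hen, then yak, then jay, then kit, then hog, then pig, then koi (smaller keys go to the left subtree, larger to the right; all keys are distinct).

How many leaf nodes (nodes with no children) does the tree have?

2

asp: root
bat: right child of asp (depth 1)
boa: right child of bat (depth 2)
cat: right child of boa (depth 3)
cod: right child of cat (depth 4)
dog: right child of cod (depth 5)
eel: right child of dog (depth 6)
hen: right child of eel (depth 7)
yak: right child of hen (depth 8)
jay: left child of yak (depth 9)
kit: right child of jay (depth 10)
hog: left child of jay (depth 10)
pig: right child of kit (depth 11)
koi: left child of pig (depth 12)

Leaves: hog, koi — 2 in total.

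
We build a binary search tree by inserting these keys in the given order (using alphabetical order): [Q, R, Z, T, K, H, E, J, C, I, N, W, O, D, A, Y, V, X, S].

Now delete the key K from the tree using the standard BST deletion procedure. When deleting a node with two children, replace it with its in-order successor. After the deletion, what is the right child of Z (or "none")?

Insert Q: tree is empty, so Q becomes the root.
Insert R: R > Q → go right. Place as right child of Q.
Insert Z: Z > Q → go right; Z > R → go right. Place as right child of R.
Insert T: T > Q → go right; T > R → go right; T < Z → go left. Place as left child of Z.
Insert K: K < Q → go left. Place as left child of Q.
Insert H: H < Q → go left; H < K → go left. Place as left child of K.
Insert E: E < Q → go left; E < K → go left; E < H → go left. Place as left child of H.
Insert J: J < Q → go left; J < K → go left; J > H → go right. Place as right child of H.
Insert C: C < Q → go left; C < K → go left; C < H → go left; C < E → go left. Place as left child of E.
Insert I: I < Q → go left; I < K → go left; I > H → go right; I < J → go left. Place as left child of J.
Insert N: N < Q → go left; N > K → go right. Place as right child of K.
Insert W: W > Q → go right; W > R → go right; W < Z → go left; W > T → go right. Place as right child of T.
Insert O: O < Q → go left; O > K → go right; O > N → go right. Place as right child of N.
Insert D: D < Q → go left; D < K → go left; D < H → go left; D < E → go left; D > C → go right. Place as right child of C.
Insert A: A < Q → go left; A < K → go left; A < H → go left; A < E → go left; A < C → go left. Place as left child of C.
Insert Y: Y > Q → go right; Y > R → go right; Y < Z → go left; Y > T → go right; Y > W → go right. Place as right child of W.
Insert V: V > Q → go right; V > R → go right; V < Z → go left; V > T → go right; V < W → go left. Place as left child of W.
Insert X: X > Q → go right; X > R → go right; X < Z → go left; X > T → go right; X > W → go right; X < Y → go left. Place as left child of Y.
Insert S: S > Q → go right; S > R → go right; S < Z → go left; S < T → go left. Place as left child of T.

Delete K (two children — replace with in-order successor).
After deletion, Z's right child: none.

none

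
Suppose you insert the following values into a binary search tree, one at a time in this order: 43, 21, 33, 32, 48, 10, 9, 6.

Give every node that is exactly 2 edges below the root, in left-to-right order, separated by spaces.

43: root
21: left child of 43 (depth 1)
33: right child of 21 (depth 2)
32: left child of 33 (depth 3)
48: right child of 43 (depth 1)
10: left child of 21 (depth 2)
9: left child of 10 (depth 3)
6: left child of 9 (depth 4)

10 33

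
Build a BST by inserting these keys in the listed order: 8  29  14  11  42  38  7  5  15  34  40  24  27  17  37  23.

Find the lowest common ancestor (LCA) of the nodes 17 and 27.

8: root
29: right child of 8 (depth 1)
14: left child of 29 (depth 2)
11: left child of 14 (depth 3)
42: right child of 29 (depth 2)
38: left child of 42 (depth 3)
7: left child of 8 (depth 1)
5: left child of 7 (depth 2)
15: right child of 14 (depth 3)
34: left child of 38 (depth 4)
40: right child of 38 (depth 4)
24: right child of 15 (depth 4)
27: right child of 24 (depth 5)
17: left child of 24 (depth 5)
37: right child of 34 (depth 5)
23: right child of 17 (depth 6)

Path to 17: 8 → 29 → 14 → 15 → 24 → 17
Path to 27: 8 → 29 → 14 → 15 → 24 → 27
The paths share a prefix ending at 24, then split left and right.

24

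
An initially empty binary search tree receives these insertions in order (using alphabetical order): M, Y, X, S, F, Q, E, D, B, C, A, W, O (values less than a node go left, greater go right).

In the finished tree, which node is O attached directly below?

Insert M: tree is empty, so M becomes the root.
Insert Y: Y > M → go right. Place as right child of M.
Insert X: X > M → go right; X < Y → go left. Place as left child of Y.
Insert S: S > M → go right; S < Y → go left; S < X → go left. Place as left child of X.
Insert F: F < M → go left. Place as left child of M.
Insert Q: Q > M → go right; Q < Y → go left; Q < X → go left; Q < S → go left. Place as left child of S.
Insert E: E < M → go left; E < F → go left. Place as left child of F.
Insert D: D < M → go left; D < F → go left; D < E → go left. Place as left child of E.
Insert B: B < M → go left; B < F → go left; B < E → go left; B < D → go left. Place as left child of D.
Insert C: C < M → go left; C < F → go left; C < E → go left; C < D → go left; C > B → go right. Place as right child of B.
Insert A: A < M → go left; A < F → go left; A < E → go left; A < D → go left; A < B → go left. Place as left child of B.
Insert W: W > M → go right; W < Y → go left; W < X → go left; W > S → go right. Place as right child of S.
Insert O: O > M → go right; O < Y → go left; O < X → go left; O < S → go left; O < Q → go left. Place as left child of Q.

Q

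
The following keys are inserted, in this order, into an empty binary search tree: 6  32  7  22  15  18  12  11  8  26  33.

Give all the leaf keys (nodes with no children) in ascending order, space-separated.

8 18 26 33

Resulting structure (node: left, right):
  6: L=–, R=32
  32: L=7, R=33
  7: L=–, R=22
  22: L=15, R=26
  15: L=12, R=18
  18: L=–, R=–
  12: L=11, R=–
  11: L=8, R=–
  8: L=–, R=–
  26: L=–, R=–
  33: L=–, R=–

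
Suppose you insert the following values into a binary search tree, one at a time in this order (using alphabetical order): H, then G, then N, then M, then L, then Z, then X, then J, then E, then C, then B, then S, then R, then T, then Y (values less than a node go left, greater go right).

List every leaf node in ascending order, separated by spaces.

B J R T Y

Resulting structure (node: left, right):
  H: L=G, R=N
  G: L=E, R=–
  N: L=M, R=Z
  M: L=L, R=–
  L: L=J, R=–
  Z: L=X, R=–
  X: L=S, R=Y
  J: L=–, R=–
  E: L=C, R=–
  C: L=B, R=–
  B: L=–, R=–
  S: L=R, R=T
  R: L=–, R=–
  T: L=–, R=–
  Y: L=–, R=–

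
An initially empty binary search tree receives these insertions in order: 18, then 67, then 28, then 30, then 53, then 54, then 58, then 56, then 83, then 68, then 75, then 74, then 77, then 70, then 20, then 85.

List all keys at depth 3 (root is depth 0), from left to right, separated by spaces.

20 30 68 85

18: root
67: right child of 18 (depth 1)
28: left child of 67 (depth 2)
30: right child of 28 (depth 3)
53: right child of 30 (depth 4)
54: right child of 53 (depth 5)
58: right child of 54 (depth 6)
56: left child of 58 (depth 7)
83: right child of 67 (depth 2)
68: left child of 83 (depth 3)
75: right child of 68 (depth 4)
74: left child of 75 (depth 5)
77: right child of 75 (depth 5)
70: left child of 74 (depth 6)
20: left child of 28 (depth 3)
85: right child of 83 (depth 3)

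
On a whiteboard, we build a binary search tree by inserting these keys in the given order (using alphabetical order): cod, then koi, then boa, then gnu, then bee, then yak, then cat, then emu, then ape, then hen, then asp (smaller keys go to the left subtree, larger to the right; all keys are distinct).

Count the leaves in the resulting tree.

5

Resulting structure (node: left, right):
  cod: L=boa, R=koi
  koi: L=gnu, R=yak
  boa: L=bee, R=cat
  gnu: L=emu, R=hen
  bee: L=ape, R=–
  yak: L=–, R=–
  cat: L=–, R=–
  emu: L=–, R=–
  ape: L=–, R=asp
  hen: L=–, R=–
  asp: L=–, R=–

Leaves: asp, cat, emu, hen, yak — 5 in total.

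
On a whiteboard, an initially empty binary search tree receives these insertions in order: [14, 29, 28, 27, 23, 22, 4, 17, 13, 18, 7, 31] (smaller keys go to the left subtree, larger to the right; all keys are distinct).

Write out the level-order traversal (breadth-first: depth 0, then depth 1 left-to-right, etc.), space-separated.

14: root
29: right child of 14 (depth 1)
28: left child of 29 (depth 2)
27: left child of 28 (depth 3)
23: left child of 27 (depth 4)
22: left child of 23 (depth 5)
4: left child of 14 (depth 1)
17: left child of 22 (depth 6)
13: right child of 4 (depth 2)
18: right child of 17 (depth 7)
7: left child of 13 (depth 3)
31: right child of 29 (depth 2)

14 4 29 13 28 31 7 27 23 22 17 18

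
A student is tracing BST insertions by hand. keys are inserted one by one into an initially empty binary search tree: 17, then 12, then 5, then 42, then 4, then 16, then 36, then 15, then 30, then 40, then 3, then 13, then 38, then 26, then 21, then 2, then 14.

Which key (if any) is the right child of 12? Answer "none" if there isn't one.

16

Insert 17: tree is empty, so 17 becomes the root.
Insert 12: 12 < 17 → go left. Place as left child of 17.
Insert 5: 5 < 17 → go left; 5 < 12 → go left. Place as left child of 12.
Insert 42: 42 > 17 → go right. Place as right child of 17.
Insert 4: 4 < 17 → go left; 4 < 12 → go left; 4 < 5 → go left. Place as left child of 5.
Insert 16: 16 < 17 → go left; 16 > 12 → go right. Place as right child of 12.
Insert 36: 36 > 17 → go right; 36 < 42 → go left. Place as left child of 42.
Insert 15: 15 < 17 → go left; 15 > 12 → go right; 15 < 16 → go left. Place as left child of 16.
Insert 30: 30 > 17 → go right; 30 < 42 → go left; 30 < 36 → go left. Place as left child of 36.
Insert 40: 40 > 17 → go right; 40 < 42 → go left; 40 > 36 → go right. Place as right child of 36.
Insert 3: 3 < 17 → go left; 3 < 12 → go left; 3 < 5 → go left; 3 < 4 → go left. Place as left child of 4.
Insert 13: 13 < 17 → go left; 13 > 12 → go right; 13 < 16 → go left; 13 < 15 → go left. Place as left child of 15.
Insert 38: 38 > 17 → go right; 38 < 42 → go left; 38 > 36 → go right; 38 < 40 → go left. Place as left child of 40.
Insert 26: 26 > 17 → go right; 26 < 42 → go left; 26 < 36 → go left; 26 < 30 → go left. Place as left child of 30.
Insert 21: 21 > 17 → go right; 21 < 42 → go left; 21 < 36 → go left; 21 < 30 → go left; 21 < 26 → go left. Place as left child of 26.
Insert 2: 2 < 17 → go left; 2 < 12 → go left; 2 < 5 → go left; 2 < 4 → go left; 2 < 3 → go left. Place as left child of 3.
Insert 14: 14 < 17 → go left; 14 > 12 → go right; 14 < 16 → go left; 14 < 15 → go left; 14 > 13 → go right. Place as right child of 13.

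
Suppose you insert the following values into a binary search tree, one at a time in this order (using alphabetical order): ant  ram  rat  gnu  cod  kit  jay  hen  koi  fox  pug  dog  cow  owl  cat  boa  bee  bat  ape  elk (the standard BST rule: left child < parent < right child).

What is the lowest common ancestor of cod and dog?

Resulting structure (node: left, right):
  ant: L=–, R=ram
  ram: L=gnu, R=rat
  rat: L=–, R=–
  gnu: L=cod, R=kit
  cod: L=cat, R=fox
  kit: L=jay, R=koi
  jay: L=hen, R=–
  hen: L=–, R=–
  koi: L=–, R=pug
  fox: L=dog, R=–
  pug: L=owl, R=–
  dog: L=cow, R=elk
  cow: L=–, R=–
  owl: L=–, R=–
  cat: L=boa, R=–
  boa: L=bee, R=–
  bee: L=bat, R=–
  bat: L=ape, R=–
  ape: L=–, R=–
  elk: L=–, R=–

Path to cod: ant → ram → gnu → cod
Path to dog: ant → ram → gnu → cod → fox → dog
cod lies on both paths and is an ancestor of the other node.

cod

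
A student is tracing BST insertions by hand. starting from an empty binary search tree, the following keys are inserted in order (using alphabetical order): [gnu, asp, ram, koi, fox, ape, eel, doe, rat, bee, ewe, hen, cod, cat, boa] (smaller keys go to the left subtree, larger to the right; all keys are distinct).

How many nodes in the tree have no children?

Resulting structure (node: left, right):
  gnu: L=asp, R=ram
  asp: L=ape, R=fox
  ram: L=koi, R=rat
  koi: L=hen, R=–
  fox: L=eel, R=–
  ape: L=–, R=–
  eel: L=doe, R=ewe
  doe: L=bee, R=–
  rat: L=–, R=–
  bee: L=–, R=cod
  ewe: L=–, R=–
  hen: L=–, R=–
  cod: L=cat, R=–
  cat: L=boa, R=–
  boa: L=–, R=–

Leaves: ape, boa, ewe, hen, rat — 5 in total.

5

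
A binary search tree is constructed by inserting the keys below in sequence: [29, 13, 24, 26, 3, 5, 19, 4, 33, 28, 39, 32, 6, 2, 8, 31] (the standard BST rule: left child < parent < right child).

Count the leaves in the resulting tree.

7

29: root
13: left child of 29 (depth 1)
24: right child of 13 (depth 2)
26: right child of 24 (depth 3)
3: left child of 13 (depth 2)
5: right child of 3 (depth 3)
19: left child of 24 (depth 3)
4: left child of 5 (depth 4)
33: right child of 29 (depth 1)
28: right child of 26 (depth 4)
39: right child of 33 (depth 2)
32: left child of 33 (depth 2)
6: right child of 5 (depth 4)
2: left child of 3 (depth 3)
8: right child of 6 (depth 5)
31: left child of 32 (depth 3)

Leaves: 2, 4, 8, 19, 28, 31, 39 — 7 in total.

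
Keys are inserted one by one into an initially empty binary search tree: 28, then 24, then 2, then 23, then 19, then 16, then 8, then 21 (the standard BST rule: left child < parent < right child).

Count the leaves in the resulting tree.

Insert 28: tree is empty, so 28 becomes the root.
Insert 24: 24 < 28 → go left. Place as left child of 28.
Insert 2: 2 < 28 → go left; 2 < 24 → go left. Place as left child of 24.
Insert 23: 23 < 28 → go left; 23 < 24 → go left; 23 > 2 → go right. Place as right child of 2.
Insert 19: 19 < 28 → go left; 19 < 24 → go left; 19 > 2 → go right; 19 < 23 → go left. Place as left child of 23.
Insert 16: 16 < 28 → go left; 16 < 24 → go left; 16 > 2 → go right; 16 < 23 → go left; 16 < 19 → go left. Place as left child of 19.
Insert 8: 8 < 28 → go left; 8 < 24 → go left; 8 > 2 → go right; 8 < 23 → go left; 8 < 19 → go left; 8 < 16 → go left. Place as left child of 16.
Insert 21: 21 < 28 → go left; 21 < 24 → go left; 21 > 2 → go right; 21 < 23 → go left; 21 > 19 → go right. Place as right child of 19.

Leaves: 8, 21 — 2 in total.

2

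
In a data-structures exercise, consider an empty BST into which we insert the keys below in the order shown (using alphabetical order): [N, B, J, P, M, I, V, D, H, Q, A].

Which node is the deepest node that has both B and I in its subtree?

B

Insert N: tree is empty, so N becomes the root.
Insert B: B < N → go left. Place as left child of N.
Insert J: J < N → go left; J > B → go right. Place as right child of B.
Insert P: P > N → go right. Place as right child of N.
Insert M: M < N → go left; M > B → go right; M > J → go right. Place as right child of J.
Insert I: I < N → go left; I > B → go right; I < J → go left. Place as left child of J.
Insert V: V > N → go right; V > P → go right. Place as right child of P.
Insert D: D < N → go left; D > B → go right; D < J → go left; D < I → go left. Place as left child of I.
Insert H: H < N → go left; H > B → go right; H < J → go left; H < I → go left; H > D → go right. Place as right child of D.
Insert Q: Q > N → go right; Q > P → go right; Q < V → go left. Place as left child of V.
Insert A: A < N → go left; A < B → go left. Place as left child of B.

Path to B: N → B
Path to I: N → B → J → I
B lies on both paths and is an ancestor of the other node.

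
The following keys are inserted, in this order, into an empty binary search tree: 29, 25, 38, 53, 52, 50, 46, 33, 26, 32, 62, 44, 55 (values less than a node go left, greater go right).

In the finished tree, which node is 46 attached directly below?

Resulting structure (node: left, right):
  29: L=25, R=38
  25: L=–, R=26
  38: L=33, R=53
  53: L=52, R=62
  52: L=50, R=–
  50: L=46, R=–
  46: L=44, R=–
  33: L=32, R=–
  26: L=–, R=–
  32: L=–, R=–
  62: L=55, R=–
  44: L=–, R=–
  55: L=–, R=–

50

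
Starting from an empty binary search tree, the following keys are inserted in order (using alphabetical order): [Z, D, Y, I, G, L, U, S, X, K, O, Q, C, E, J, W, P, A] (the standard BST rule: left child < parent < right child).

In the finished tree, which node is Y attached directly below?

Z: root
D: left child of Z (depth 1)
Y: right child of D (depth 2)
I: left child of Y (depth 3)
G: left child of I (depth 4)
L: right child of I (depth 4)
U: right child of L (depth 5)
S: left child of U (depth 6)
X: right child of U (depth 6)
K: left child of L (depth 5)
O: left child of S (depth 7)
Q: right child of O (depth 8)
C: left child of D (depth 2)
E: left child of G (depth 5)
J: left child of K (depth 6)
W: left child of X (depth 7)
P: left child of Q (depth 9)
A: left child of C (depth 3)

D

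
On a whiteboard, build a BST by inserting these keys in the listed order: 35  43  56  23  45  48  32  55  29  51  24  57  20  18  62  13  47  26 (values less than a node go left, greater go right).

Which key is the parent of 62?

35: root
43: right child of 35 (depth 1)
56: right child of 43 (depth 2)
23: left child of 35 (depth 1)
45: left child of 56 (depth 3)
48: right child of 45 (depth 4)
32: right child of 23 (depth 2)
55: right child of 48 (depth 5)
29: left child of 32 (depth 3)
51: left child of 55 (depth 6)
24: left child of 29 (depth 4)
57: right child of 56 (depth 3)
20: left child of 23 (depth 2)
18: left child of 20 (depth 3)
62: right child of 57 (depth 4)
13: left child of 18 (depth 4)
47: left child of 48 (depth 5)
26: right child of 24 (depth 5)

57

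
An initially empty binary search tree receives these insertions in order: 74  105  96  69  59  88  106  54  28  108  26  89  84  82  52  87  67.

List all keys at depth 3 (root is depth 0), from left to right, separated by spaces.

54 67 88 108

Resulting structure (node: left, right):
  74: L=69, R=105
  105: L=96, R=106
  96: L=88, R=–
  69: L=59, R=–
  59: L=54, R=67
  88: L=84, R=89
  106: L=–, R=108
  54: L=28, R=–
  28: L=26, R=52
  108: L=–, R=–
  26: L=–, R=–
  89: L=–, R=–
  84: L=82, R=87
  82: L=–, R=–
  52: L=–, R=–
  87: L=–, R=–
  67: L=–, R=–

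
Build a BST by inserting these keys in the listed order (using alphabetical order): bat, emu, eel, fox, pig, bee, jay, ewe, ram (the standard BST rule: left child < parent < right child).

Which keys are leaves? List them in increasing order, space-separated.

bat: root
emu: right child of bat (depth 1)
eel: left child of emu (depth 2)
fox: right child of emu (depth 2)
pig: right child of fox (depth 3)
bee: left child of eel (depth 3)
jay: left child of pig (depth 4)
ewe: left child of fox (depth 3)
ram: right child of pig (depth 4)

bee ewe jay ram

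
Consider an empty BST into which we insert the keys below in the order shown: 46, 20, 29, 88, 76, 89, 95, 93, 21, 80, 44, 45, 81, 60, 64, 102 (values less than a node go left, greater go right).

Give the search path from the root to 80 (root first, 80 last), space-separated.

Insert 46: tree is empty, so 46 becomes the root.
Insert 20: 20 < 46 → go left. Place as left child of 46.
Insert 29: 29 < 46 → go left; 29 > 20 → go right. Place as right child of 20.
Insert 88: 88 > 46 → go right. Place as right child of 46.
Insert 76: 76 > 46 → go right; 76 < 88 → go left. Place as left child of 88.
Insert 89: 89 > 46 → go right; 89 > 88 → go right. Place as right child of 88.
Insert 95: 95 > 46 → go right; 95 > 88 → go right; 95 > 89 → go right. Place as right child of 89.
Insert 93: 93 > 46 → go right; 93 > 88 → go right; 93 > 89 → go right; 93 < 95 → go left. Place as left child of 95.
Insert 21: 21 < 46 → go left; 21 > 20 → go right; 21 < 29 → go left. Place as left child of 29.
Insert 80: 80 > 46 → go right; 80 < 88 → go left; 80 > 76 → go right. Place as right child of 76.
Insert 44: 44 < 46 → go left; 44 > 20 → go right; 44 > 29 → go right. Place as right child of 29.
Insert 45: 45 < 46 → go left; 45 > 20 → go right; 45 > 29 → go right; 45 > 44 → go right. Place as right child of 44.
Insert 81: 81 > 46 → go right; 81 < 88 → go left; 81 > 76 → go right; 81 > 80 → go right. Place as right child of 80.
Insert 60: 60 > 46 → go right; 60 < 88 → go left; 60 < 76 → go left. Place as left child of 76.
Insert 64: 64 > 46 → go right; 64 < 88 → go left; 64 < 76 → go left; 64 > 60 → go right. Place as right child of 60.
Insert 102: 102 > 46 → go right; 102 > 88 → go right; 102 > 89 → go right; 102 > 95 → go right. Place as right child of 95.

46 88 76 80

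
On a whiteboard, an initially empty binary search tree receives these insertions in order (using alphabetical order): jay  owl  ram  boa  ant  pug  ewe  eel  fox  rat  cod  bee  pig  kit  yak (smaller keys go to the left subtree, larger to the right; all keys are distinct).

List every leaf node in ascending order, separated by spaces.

Resulting structure (node: left, right):
  jay: L=boa, R=owl
  owl: L=kit, R=ram
  ram: L=pug, R=rat
  boa: L=ant, R=ewe
  ant: L=–, R=bee
  pug: L=pig, R=–
  ewe: L=eel, R=fox
  eel: L=cod, R=–
  fox: L=–, R=–
  rat: L=–, R=yak
  cod: L=–, R=–
  bee: L=–, R=–
  pig: L=–, R=–
  kit: L=–, R=–
  yak: L=–, R=–

bee cod fox kit pig yak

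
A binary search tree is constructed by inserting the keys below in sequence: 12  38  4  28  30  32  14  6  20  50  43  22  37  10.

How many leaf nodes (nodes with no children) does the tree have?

4

Insert 12: tree is empty, so 12 becomes the root.
Insert 38: 38 > 12 → go right. Place as right child of 12.
Insert 4: 4 < 12 → go left. Place as left child of 12.
Insert 28: 28 > 12 → go right; 28 < 38 → go left. Place as left child of 38.
Insert 30: 30 > 12 → go right; 30 < 38 → go left; 30 > 28 → go right. Place as right child of 28.
Insert 32: 32 > 12 → go right; 32 < 38 → go left; 32 > 28 → go right; 32 > 30 → go right. Place as right child of 30.
Insert 14: 14 > 12 → go right; 14 < 38 → go left; 14 < 28 → go left. Place as left child of 28.
Insert 6: 6 < 12 → go left; 6 > 4 → go right. Place as right child of 4.
Insert 20: 20 > 12 → go right; 20 < 38 → go left; 20 < 28 → go left; 20 > 14 → go right. Place as right child of 14.
Insert 50: 50 > 12 → go right; 50 > 38 → go right. Place as right child of 38.
Insert 43: 43 > 12 → go right; 43 > 38 → go right; 43 < 50 → go left. Place as left child of 50.
Insert 22: 22 > 12 → go right; 22 < 38 → go left; 22 < 28 → go left; 22 > 14 → go right; 22 > 20 → go right. Place as right child of 20.
Insert 37: 37 > 12 → go right; 37 < 38 → go left; 37 > 28 → go right; 37 > 30 → go right; 37 > 32 → go right. Place as right child of 32.
Insert 10: 10 < 12 → go left; 10 > 4 → go right; 10 > 6 → go right. Place as right child of 6.

Leaves: 10, 22, 37, 43 — 4 in total.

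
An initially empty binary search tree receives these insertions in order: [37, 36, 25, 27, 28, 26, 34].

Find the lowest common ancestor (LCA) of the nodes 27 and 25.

25

Insert 37: tree is empty, so 37 becomes the root.
Insert 36: 36 < 37 → go left. Place as left child of 37.
Insert 25: 25 < 37 → go left; 25 < 36 → go left. Place as left child of 36.
Insert 27: 27 < 37 → go left; 27 < 36 → go left; 27 > 25 → go right. Place as right child of 25.
Insert 28: 28 < 37 → go left; 28 < 36 → go left; 28 > 25 → go right; 28 > 27 → go right. Place as right child of 27.
Insert 26: 26 < 37 → go left; 26 < 36 → go left; 26 > 25 → go right; 26 < 27 → go left. Place as left child of 27.
Insert 34: 34 < 37 → go left; 34 < 36 → go left; 34 > 25 → go right; 34 > 27 → go right; 34 > 28 → go right. Place as right child of 28.

Path to 27: 37 → 36 → 25 → 27
Path to 25: 37 → 36 → 25
25 lies on both paths and is an ancestor of the other node.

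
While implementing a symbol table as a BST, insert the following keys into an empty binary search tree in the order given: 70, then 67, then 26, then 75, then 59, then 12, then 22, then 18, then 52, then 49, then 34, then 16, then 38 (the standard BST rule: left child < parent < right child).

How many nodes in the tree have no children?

3

70: root
67: left child of 70 (depth 1)
26: left child of 67 (depth 2)
75: right child of 70 (depth 1)
59: right child of 26 (depth 3)
12: left child of 26 (depth 3)
22: right child of 12 (depth 4)
18: left child of 22 (depth 5)
52: left child of 59 (depth 4)
49: left child of 52 (depth 5)
34: left child of 49 (depth 6)
16: left child of 18 (depth 6)
38: right child of 34 (depth 7)

Leaves: 16, 38, 75 — 3 in total.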